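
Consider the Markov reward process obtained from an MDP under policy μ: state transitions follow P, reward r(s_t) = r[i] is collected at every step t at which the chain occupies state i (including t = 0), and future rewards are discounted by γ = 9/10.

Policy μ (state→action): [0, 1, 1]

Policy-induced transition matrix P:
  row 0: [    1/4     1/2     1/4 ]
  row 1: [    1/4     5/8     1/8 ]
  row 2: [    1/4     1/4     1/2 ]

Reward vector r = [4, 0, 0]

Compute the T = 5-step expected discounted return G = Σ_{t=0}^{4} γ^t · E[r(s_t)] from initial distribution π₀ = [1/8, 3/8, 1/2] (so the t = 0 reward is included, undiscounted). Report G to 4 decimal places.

G = 3.5951

t=0: π = [0.1250, 0.3750, 0.5000], E[r] = 0.5000, γ^t·E[r] = 0.500000, running G = 0.500000
t=1: π = [0.2500, 0.4219, 0.3281], E[r] = 1.0000, γ^t·E[r] = 0.900000, running G = 1.400000
t=2: π = [0.2500, 0.4707, 0.2793], E[r] = 1.0000, γ^t·E[r] = 0.810000, running G = 2.210000
t=3: π = [0.2500, 0.4890, 0.2610], E[r] = 1.0000, γ^t·E[r] = 0.729000, running G = 2.939000
t=4: π = [0.2500, 0.4959, 0.2541], E[r] = 1.0000, γ^t·E[r] = 0.656100, running G = 3.595100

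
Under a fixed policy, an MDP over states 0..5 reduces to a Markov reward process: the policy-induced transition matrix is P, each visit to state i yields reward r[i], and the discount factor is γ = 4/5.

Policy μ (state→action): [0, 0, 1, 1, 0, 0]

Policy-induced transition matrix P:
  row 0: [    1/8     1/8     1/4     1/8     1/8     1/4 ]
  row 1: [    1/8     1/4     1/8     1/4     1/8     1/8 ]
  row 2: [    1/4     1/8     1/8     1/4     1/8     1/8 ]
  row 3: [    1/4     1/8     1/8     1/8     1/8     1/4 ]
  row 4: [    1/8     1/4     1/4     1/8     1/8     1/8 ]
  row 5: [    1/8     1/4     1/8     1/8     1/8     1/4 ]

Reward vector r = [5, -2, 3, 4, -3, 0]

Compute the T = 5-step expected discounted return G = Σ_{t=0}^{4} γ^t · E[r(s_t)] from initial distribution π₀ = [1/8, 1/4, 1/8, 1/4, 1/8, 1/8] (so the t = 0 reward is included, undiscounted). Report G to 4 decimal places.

G = 4.0721

t=0: π = [0.1250, 0.2500, 0.1250, 0.2500, 0.1250, 0.1250], E[r] = 1.1250, γ^t·E[r] = 1.125000, running G = 1.125000
t=1: π = [0.1719, 0.1875, 0.1563, 0.1719, 0.1250, 0.1875], E[r] = 1.2656, γ^t·E[r] = 1.012500, running G = 2.137500
t=2: π = [0.1660, 0.1875, 0.1621, 0.1680, 0.1250, 0.1914], E[r] = 1.2383, γ^t·E[r] = 0.792500, running G = 2.930000
t=3: π = [0.1663, 0.1880, 0.1614, 0.1687, 0.1250, 0.1907], E[r] = 1.2393, γ^t·E[r] = 0.634500, running G = 3.564500
t=4: π = [0.1663, 0.1880, 0.1614, 0.1687, 0.1250, 0.1907], E[r] = 1.2393, γ^t·E[r] = 0.507613, running G = 4.072113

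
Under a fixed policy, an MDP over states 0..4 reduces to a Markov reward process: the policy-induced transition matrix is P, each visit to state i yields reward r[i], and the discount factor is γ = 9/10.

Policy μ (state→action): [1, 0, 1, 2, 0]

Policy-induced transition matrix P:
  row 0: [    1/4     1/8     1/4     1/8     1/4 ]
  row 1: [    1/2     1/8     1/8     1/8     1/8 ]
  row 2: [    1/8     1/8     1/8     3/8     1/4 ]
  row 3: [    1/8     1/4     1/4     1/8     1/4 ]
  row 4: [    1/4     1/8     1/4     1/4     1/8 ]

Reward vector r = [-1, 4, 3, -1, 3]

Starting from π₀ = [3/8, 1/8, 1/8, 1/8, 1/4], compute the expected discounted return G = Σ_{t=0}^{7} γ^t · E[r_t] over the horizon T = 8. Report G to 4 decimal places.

t=0: π = [0.3750, 0.1250, 0.1250, 0.1250, 0.2500], E[r] = 1.1250, γ^t·E[r] = 1.125000, running G = 1.125000
t=1: π = [0.2500, 0.1406, 0.2188, 0.1875, 0.2031], E[r] = 1.3906, γ^t·E[r] = 1.251563, running G = 2.376563
t=2: π = [0.2344, 0.1484, 0.2051, 0.2051, 0.2070], E[r] = 1.3906, γ^t·E[r] = 1.126406, running G = 3.502969
t=3: π = [0.2358, 0.1506, 0.2058, 0.2021, 0.2056], E[r] = 1.3987, γ^t·E[r] = 1.019639, running G = 4.522608
t=4: π = [0.2367, 0.1503, 0.2054, 0.2021, 0.2055], E[r] = 1.3950, γ^t·E[r] = 0.915272, running G = 5.437880
t=5: π = [0.2366, 0.1503, 0.2055, 0.2020, 0.2055], E[r] = 1.3956, γ^t·E[r] = 0.824096, running G = 6.261976
t=6: π = [0.2366, 0.1503, 0.2055, 0.2021, 0.2055], E[r] = 1.3955, γ^t·E[r] = 0.741613, running G = 7.003590
t=7: π = [0.2366, 0.1503, 0.2055, 0.2021, 0.2055], E[r] = 1.3955, γ^t·E[r] = 0.667471, running G = 7.671061

G = 7.6711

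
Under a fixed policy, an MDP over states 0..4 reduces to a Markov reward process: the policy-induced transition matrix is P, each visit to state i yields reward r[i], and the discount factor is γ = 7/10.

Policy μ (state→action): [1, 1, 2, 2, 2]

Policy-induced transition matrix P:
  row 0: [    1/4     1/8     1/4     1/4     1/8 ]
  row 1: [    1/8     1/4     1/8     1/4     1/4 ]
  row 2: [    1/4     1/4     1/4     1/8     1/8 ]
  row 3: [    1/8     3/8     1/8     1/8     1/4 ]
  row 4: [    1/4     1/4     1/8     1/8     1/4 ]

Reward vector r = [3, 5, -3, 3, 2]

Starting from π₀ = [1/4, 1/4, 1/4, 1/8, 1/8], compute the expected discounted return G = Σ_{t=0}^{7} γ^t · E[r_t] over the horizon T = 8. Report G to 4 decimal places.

G = 6.6426

t=0: π = [0.2500, 0.2500, 0.2500, 0.1250, 0.1250], E[r] = 1.8750, γ^t·E[r] = 1.875000, running G = 1.875000
t=1: π = [0.2031, 0.2344, 0.1875, 0.1875, 0.1875], E[r] = 2.1563, γ^t·E[r] = 1.509375, running G = 3.384375
t=2: π = [0.1973, 0.2480, 0.1738, 0.1797, 0.2012], E[r] = 2.2520, γ^t·E[r] = 1.103457, running G = 4.487832
t=3: π = [0.1965, 0.2478, 0.1714, 0.1807, 0.2036], E[r] = 2.2637, γ^t·E[r] = 0.776439, running G = 5.264271
t=4: π = [0.1964, 0.2480, 0.1710, 0.1805, 0.2040], E[r] = 2.2661, γ^t·E[r] = 0.544086, running G = 5.808358
t=5: π = [0.1964, 0.2480, 0.1709, 0.1806, 0.2041], E[r] = 2.2664, γ^t·E[r] = 0.380911, running G = 6.189268
t=6: π = [0.1964, 0.2480, 0.1709, 0.1806, 0.2041], E[r] = 2.2664, γ^t·E[r] = 0.266643, running G = 6.455912
t=7: π = [0.1964, 0.2480, 0.1709, 0.1806, 0.2041], E[r] = 2.2664, γ^t·E[r] = 0.186651, running G = 6.642563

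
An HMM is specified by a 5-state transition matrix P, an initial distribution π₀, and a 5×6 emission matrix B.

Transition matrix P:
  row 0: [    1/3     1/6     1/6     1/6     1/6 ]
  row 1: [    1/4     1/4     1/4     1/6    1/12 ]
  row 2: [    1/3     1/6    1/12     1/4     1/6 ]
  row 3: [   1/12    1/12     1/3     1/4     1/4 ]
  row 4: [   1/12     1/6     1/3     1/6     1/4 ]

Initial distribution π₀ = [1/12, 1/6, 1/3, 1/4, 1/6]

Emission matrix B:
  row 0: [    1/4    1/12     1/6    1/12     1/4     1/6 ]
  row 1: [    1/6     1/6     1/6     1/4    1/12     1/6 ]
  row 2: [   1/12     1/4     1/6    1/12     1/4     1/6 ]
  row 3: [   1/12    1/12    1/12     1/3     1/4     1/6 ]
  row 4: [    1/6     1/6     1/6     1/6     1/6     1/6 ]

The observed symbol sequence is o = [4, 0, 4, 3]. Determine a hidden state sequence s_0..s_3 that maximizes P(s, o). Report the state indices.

t=0: δ = [2.083e-02, 1.389e-02, 8.333e-02, 6.250e-02, 2.778e-02]  (obs o_0=4)
t=1: δ = [6.944e-03, 2.315e-03, 1.736e-03, 1.736e-03, 2.604e-03]  ψ = [2, 2, 3, 2, 3]  (obs o_1=0)
t=2: δ = [5.787e-04, 9.645e-05, 2.894e-04, 2.894e-04, 1.929e-04]  ψ = [0, 0, 0, 0, 0]  (obs o_2=4)
t=3: δ = [1.608e-05, 2.411e-05, 8.038e-06, 3.215e-05, 1.608e-05]  ψ = [0, 0, 0, 0, 0]  (obs o_3=3)
backtrack: best end state = 3; path = [2, 0, 0, 3]

path = [2, 0, 0, 3]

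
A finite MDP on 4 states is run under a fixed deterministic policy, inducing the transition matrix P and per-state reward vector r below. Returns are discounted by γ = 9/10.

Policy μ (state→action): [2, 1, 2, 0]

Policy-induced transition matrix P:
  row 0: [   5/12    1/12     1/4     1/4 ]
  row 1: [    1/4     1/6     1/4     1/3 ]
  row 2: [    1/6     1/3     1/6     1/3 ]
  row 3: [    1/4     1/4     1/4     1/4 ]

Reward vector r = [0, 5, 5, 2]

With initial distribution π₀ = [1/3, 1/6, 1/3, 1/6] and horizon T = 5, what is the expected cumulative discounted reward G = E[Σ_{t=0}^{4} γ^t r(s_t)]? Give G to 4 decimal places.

t=0: π = [0.3333, 0.1667, 0.3333, 0.1667], E[r] = 2.8333, γ^t·E[r] = 2.833333, running G = 2.833333
t=1: π = [0.2778, 0.2083, 0.2222, 0.2917], E[r] = 2.7361, γ^t·E[r] = 2.462500, running G = 5.295833
t=2: π = [0.2778, 0.2049, 0.2315, 0.2859], E[r] = 2.7535, γ^t·E[r] = 2.230313, running G = 7.526146
t=3: π = [0.2770, 0.2059, 0.2307, 0.2864], E[r] = 2.7559, γ^t·E[r] = 2.009039, running G = 9.535185
t=4: π = [0.2769, 0.2059, 0.2308, 0.2864], E[r] = 2.7561, γ^t·E[r] = 1.808299, running G = 11.343484

G = 11.3435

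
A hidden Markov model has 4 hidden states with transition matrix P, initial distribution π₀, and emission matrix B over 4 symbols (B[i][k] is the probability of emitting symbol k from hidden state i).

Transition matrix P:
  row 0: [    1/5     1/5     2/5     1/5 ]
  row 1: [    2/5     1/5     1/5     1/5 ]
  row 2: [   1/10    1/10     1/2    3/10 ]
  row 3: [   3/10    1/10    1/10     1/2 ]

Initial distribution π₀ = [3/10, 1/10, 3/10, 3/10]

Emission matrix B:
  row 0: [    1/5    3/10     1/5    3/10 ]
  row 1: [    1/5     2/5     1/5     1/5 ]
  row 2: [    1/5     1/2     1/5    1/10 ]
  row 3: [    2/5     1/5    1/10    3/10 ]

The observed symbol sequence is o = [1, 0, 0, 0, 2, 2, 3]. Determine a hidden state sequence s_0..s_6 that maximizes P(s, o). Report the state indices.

t=0: δ = [9.000e-02, 4.000e-02, 1.500e-01, 6.000e-02]  (obs o_0=1)
t=1: δ = [3.600e-03, 3.600e-03, 1.500e-02, 1.800e-02]  ψ = [0, 0, 2, 2]  (obs o_1=0)
t=2: δ = [1.080e-03, 3.600e-04, 1.500e-03, 3.600e-03]  ψ = [3, 3, 2, 3]  (obs o_2=0)
t=3: δ = [2.160e-04, 7.200e-05, 1.500e-04, 7.200e-04]  ψ = [3, 3, 2, 3]  (obs o_3=0)
t=4: δ = [4.320e-05, 1.440e-05, 1.728e-05, 3.600e-05]  ψ = [3, 3, 0, 3]  (obs o_4=2)
t=5: δ = [2.160e-06, 1.728e-06, 3.456e-06, 1.800e-06]  ψ = [3, 0, 0, 3]  (obs o_5=2)
t=6: δ = [2.074e-07, 8.640e-08, 1.728e-07, 3.110e-07]  ψ = [1, 0, 2, 2]  (obs o_6=3)
backtrack: best end state = 3; path = [2, 3, 3, 3, 0, 2, 3]

path = [2, 3, 3, 3, 0, 2, 3]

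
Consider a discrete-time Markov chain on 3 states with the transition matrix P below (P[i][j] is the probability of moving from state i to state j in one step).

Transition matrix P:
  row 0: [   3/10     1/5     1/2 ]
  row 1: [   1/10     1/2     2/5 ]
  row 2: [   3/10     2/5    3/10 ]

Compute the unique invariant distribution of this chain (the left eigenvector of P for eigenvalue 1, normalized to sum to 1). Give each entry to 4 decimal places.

π = [0.2209, 0.3953, 0.3837]

Balance equations π_j = Σ_i π_i·P[i][j]:
  π_0 = 3/10·π_0 + 1/10·π_1 + 3/10·π_2
  π_1 = 1/5·π_0 + 1/2·π_1 + 2/5·π_2
  normalize: π_0 + π_1 + π_2 = 1
Solving the linear system gives exactly π = [19/86, 17/43, 33/86].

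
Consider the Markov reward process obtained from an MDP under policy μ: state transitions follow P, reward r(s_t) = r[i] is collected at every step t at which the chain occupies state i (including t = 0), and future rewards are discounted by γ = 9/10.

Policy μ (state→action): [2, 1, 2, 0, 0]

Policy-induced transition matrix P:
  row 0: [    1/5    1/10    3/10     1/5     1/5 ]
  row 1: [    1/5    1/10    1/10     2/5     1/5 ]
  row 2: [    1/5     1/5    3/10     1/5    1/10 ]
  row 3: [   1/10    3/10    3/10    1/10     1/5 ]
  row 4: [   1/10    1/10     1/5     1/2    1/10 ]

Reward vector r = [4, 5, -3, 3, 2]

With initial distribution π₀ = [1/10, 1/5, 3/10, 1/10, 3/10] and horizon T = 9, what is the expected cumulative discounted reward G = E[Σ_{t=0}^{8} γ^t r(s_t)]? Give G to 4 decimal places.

t=0: π = [0.1000, 0.2000, 0.3000, 0.1000, 0.3000], E[r] = 1.4000, γ^t·E[r] = 1.400000, running G = 1.400000
t=1: π = [0.1600, 0.1500, 0.2300, 0.3200, 0.1400], E[r] = 1.9400, γ^t·E[r] = 1.746000, running G = 3.146000
t=2: π = [0.1540, 0.1870, 0.2560, 0.2400, 0.1630], E[r] = 1.8290, γ^t·E[r] = 1.481490, running G = 4.627490
t=3: π = [0.1597, 0.1736, 0.2463, 0.2623, 0.1581], E[r] = 1.8710, γ^t·E[r] = 1.363959, running G = 5.991449
t=4: π = [0.1580, 0.1771, 0.2495, 0.2559, 0.1596], E[r] = 1.8558, γ^t·E[r] = 1.217564, running G = 7.209013
t=5: π = [0.1585, 0.1761, 0.2486, 0.2577, 0.1591], E[r] = 1.8599, γ^t·E[r] = 1.098229, running G = 8.307242
t=6: π = [0.1583, 0.1764, 0.2489, 0.2572, 0.1592], E[r] = 1.8587, γ^t·E[r] = 0.987795, running G = 9.295038
t=7: π = [0.1584, 0.1763, 0.2488, 0.2573, 0.1592], E[r] = 1.8590, γ^t·E[r] = 0.889170, running G = 10.184208
t=8: π = [0.1583, 0.1763, 0.2488, 0.2573, 0.1592], E[r] = 1.8589, γ^t·E[r] = 0.800213, running G = 10.984421

G = 10.9844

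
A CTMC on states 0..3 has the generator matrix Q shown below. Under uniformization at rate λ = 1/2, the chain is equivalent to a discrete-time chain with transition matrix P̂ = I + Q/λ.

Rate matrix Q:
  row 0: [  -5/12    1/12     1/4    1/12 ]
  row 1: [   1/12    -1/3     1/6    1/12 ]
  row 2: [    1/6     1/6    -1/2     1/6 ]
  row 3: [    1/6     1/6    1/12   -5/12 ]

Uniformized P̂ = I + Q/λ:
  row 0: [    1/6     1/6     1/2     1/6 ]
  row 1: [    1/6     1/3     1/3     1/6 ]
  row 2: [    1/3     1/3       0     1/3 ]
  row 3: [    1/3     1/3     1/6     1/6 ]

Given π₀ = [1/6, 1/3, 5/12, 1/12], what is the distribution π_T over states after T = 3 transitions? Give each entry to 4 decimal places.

π = [0.2446, 0.2932, 0.2512, 0.2110]

t=0: π = [0.1667, 0.3333, 0.4167, 0.0833]
t=1: π = [0.2500, 0.3056, 0.2083, 0.2361]
t=2: π = [0.2407, 0.2917, 0.2662, 0.2014]
t=3: π = [0.2446, 0.2932, 0.2512, 0.2110]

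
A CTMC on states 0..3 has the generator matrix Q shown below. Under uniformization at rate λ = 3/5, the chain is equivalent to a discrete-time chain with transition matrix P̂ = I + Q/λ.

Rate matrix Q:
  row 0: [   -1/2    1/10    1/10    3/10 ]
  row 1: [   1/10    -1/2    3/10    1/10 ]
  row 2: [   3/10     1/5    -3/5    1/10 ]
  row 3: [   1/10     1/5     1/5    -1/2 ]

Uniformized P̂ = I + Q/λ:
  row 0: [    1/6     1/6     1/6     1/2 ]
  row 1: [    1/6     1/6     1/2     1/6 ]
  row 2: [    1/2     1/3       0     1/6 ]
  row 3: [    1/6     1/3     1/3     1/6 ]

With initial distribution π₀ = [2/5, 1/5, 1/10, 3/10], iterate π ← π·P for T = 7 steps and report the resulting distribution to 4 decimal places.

t=0: π = [0.4000, 0.2000, 0.1000, 0.3000]
t=1: π = [0.2000, 0.2333, 0.2667, 0.3000]
t=2: π = [0.2556, 0.2611, 0.2500, 0.2333]
t=3: π = [0.2500, 0.2472, 0.2509, 0.2519]
t=4: π = [0.2503, 0.2505, 0.2492, 0.2500]
t=5: π = [0.2497, 0.2499, 0.2503, 0.2501]
t=6: π = [0.2501, 0.2501, 0.2499, 0.2499]
t=7: π = [0.2500, 0.2500, 0.2500, 0.2500]

π = [0.2500, 0.2500, 0.2500, 0.2500]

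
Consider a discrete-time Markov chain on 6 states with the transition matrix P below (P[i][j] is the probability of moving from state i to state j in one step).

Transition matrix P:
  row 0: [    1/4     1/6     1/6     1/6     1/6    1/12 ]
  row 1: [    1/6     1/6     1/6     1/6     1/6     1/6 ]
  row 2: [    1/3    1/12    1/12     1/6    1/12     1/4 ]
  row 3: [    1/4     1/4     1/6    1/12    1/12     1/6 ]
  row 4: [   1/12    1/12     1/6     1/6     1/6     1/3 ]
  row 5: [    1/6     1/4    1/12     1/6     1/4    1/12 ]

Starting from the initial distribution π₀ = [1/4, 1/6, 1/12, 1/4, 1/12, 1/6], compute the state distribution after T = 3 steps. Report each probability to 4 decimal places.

π = [0.2076, 0.1693, 0.1404, 0.1538, 0.1564, 0.1725]

t=0: π = [0.2500, 0.1667, 0.0833, 0.2500, 0.0833, 0.1667]
t=1: π = [0.2153, 0.1875, 0.1458, 0.1458, 0.1528, 0.1528]
t=2: π = [0.2083, 0.1667, 0.1418, 0.1545, 0.1551, 0.1736]
t=3: π = [0.2076, 0.1693, 0.1404, 0.1538, 0.1564, 0.1725]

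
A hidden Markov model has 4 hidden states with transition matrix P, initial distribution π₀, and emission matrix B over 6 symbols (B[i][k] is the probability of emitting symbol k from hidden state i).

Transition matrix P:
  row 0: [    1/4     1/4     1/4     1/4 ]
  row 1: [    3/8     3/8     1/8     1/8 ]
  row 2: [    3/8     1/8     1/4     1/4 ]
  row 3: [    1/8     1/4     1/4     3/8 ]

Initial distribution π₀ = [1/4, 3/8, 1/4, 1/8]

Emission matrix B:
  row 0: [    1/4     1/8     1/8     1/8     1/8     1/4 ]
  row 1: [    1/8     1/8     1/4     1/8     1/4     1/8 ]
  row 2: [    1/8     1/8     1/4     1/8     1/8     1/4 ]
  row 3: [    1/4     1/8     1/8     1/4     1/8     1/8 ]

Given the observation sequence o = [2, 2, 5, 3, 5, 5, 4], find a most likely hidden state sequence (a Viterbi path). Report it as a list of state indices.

t=0: δ = [3.125e-02, 9.375e-02, 6.250e-02, 1.562e-02]  (obs o_0=2)
t=1: δ = [4.395e-03, 8.789e-03, 3.906e-03, 1.953e-03]  ψ = [1, 1, 2, 2]  (obs o_1=2)
t=2: δ = [8.240e-04, 4.120e-04, 2.747e-04, 1.373e-04]  ψ = [1, 1, 0, 0]  (obs o_2=5)
t=3: δ = [2.575e-05, 2.575e-05, 2.575e-05, 5.150e-05]  ψ = [0, 0, 0, 0]  (obs o_3=3)
t=4: δ = [2.414e-06, 1.609e-06, 3.219e-06, 2.414e-06]  ψ = [1, 3, 3, 3]  (obs o_4=5)
t=5: δ = [3.017e-07, 7.544e-08, 2.012e-07, 1.132e-07]  ψ = [2, 0, 2, 3]  (obs o_5=5)
t=6: δ = [9.430e-09, 1.886e-08, 9.430e-09, 9.430e-09]  ψ = [0, 0, 0, 0]  (obs o_6=4)
backtrack: best end state = 1; path = [1, 1, 0, 3, 2, 0, 1]

path = [1, 1, 0, 3, 2, 0, 1]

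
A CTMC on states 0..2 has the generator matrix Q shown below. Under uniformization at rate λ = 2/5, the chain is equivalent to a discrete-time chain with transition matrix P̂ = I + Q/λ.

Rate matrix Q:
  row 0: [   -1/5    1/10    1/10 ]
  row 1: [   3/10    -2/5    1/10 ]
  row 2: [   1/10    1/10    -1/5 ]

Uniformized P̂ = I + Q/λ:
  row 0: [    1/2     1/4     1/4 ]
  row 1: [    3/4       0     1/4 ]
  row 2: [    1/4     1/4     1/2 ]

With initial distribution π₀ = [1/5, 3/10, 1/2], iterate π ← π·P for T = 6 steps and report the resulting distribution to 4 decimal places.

t=0: π = [0.2000, 0.3000, 0.5000]
t=1: π = [0.4500, 0.1750, 0.3750]
t=2: π = [0.4500, 0.2063, 0.3438]
t=3: π = [0.4656, 0.1984, 0.3359]
t=4: π = [0.4656, 0.2004, 0.3340]
t=5: π = [0.4666, 0.1999, 0.3335]
t=6: π = [0.4666, 0.2000, 0.3334]

π = [0.4666, 0.2000, 0.3334]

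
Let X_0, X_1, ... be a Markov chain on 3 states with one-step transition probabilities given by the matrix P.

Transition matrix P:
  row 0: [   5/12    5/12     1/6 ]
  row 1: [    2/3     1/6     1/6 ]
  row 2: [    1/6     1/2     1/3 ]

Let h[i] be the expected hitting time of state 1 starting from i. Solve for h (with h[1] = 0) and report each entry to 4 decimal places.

First-step conditioning: h[1] = 0; for i ≠ 1, h[i] = 1 + Σ_k P[i][k]·h[k].
  h[0] = 1 + 5/12·h[0] + 1/6·h[2]
  h[2] = 1 + 1/6·h[0] + 1/3·h[2]
Solving the 2×2 linear system over states ≠ 1 gives exactly h = [30/13, 0, 27/13] (h[1] = 0 is the target).

h = [2.3077, 0.0000, 2.0769]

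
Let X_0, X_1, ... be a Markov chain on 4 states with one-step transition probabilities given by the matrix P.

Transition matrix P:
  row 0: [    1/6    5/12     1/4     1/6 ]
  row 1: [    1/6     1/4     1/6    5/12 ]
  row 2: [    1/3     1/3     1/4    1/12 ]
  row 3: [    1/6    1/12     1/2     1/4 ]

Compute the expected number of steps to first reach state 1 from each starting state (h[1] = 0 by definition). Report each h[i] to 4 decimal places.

h = [2.9348, 0.0000, 3.0870, 4.0435]

First-step conditioning: h[1] = 0; for i ≠ 1, h[i] = 1 + Σ_k P[i][k]·h[k].
  h[0] = 1 + 1/6·h[0] + 1/4·h[2] + 1/6·h[3]
  h[2] = 1 + 1/3·h[0] + 1/4·h[2] + 1/12·h[3]
  h[3] = 1 + 1/6·h[0] + 1/2·h[2] + 1/4·h[3]
Solving the 3×3 linear system over states ≠ 1 gives exactly h = [135/46, 0, 71/23, 93/23] (h[1] = 0 is the target).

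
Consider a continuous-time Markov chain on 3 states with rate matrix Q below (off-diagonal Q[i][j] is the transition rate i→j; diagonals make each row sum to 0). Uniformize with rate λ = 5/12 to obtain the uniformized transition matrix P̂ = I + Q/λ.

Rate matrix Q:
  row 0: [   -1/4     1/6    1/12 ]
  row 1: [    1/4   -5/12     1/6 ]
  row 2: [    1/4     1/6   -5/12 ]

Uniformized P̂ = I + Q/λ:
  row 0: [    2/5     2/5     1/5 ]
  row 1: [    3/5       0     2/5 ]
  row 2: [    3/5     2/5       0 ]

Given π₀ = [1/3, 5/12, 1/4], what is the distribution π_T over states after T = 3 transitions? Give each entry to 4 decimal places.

t=0: π = [0.3333, 0.4167, 0.2500]
t=1: π = [0.5333, 0.2333, 0.2333]
t=2: π = [0.4933, 0.3067, 0.2000]
t=3: π = [0.5013, 0.2773, 0.2213]

π = [0.5013, 0.2773, 0.2213]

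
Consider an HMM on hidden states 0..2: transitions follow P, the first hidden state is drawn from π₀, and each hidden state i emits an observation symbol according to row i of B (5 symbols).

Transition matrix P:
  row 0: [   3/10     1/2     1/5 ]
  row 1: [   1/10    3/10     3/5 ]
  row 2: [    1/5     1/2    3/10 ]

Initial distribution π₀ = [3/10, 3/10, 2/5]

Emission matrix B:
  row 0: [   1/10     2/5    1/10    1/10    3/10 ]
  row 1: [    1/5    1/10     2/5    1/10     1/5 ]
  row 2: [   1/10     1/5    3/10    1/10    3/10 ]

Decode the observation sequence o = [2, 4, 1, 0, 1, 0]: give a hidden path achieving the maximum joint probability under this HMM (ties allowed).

path = [1, 2, 0, 1, 2, 1]

t=0: δ = [3.000e-02, 1.200e-01, 1.200e-01]  (obs o_0=2)
t=1: δ = [7.200e-03, 1.200e-02, 2.160e-02]  ψ = [2, 2, 1]  (obs o_1=4)
t=2: δ = [1.728e-03, 1.080e-03, 1.440e-03]  ψ = [2, 2, 1]  (obs o_2=1)
t=3: δ = [5.184e-05, 1.728e-04, 6.480e-05]  ψ = [0, 0, 1]  (obs o_3=0)
t=4: δ = [6.912e-06, 5.184e-06, 2.074e-05]  ψ = [1, 1, 1]  (obs o_4=1)
t=5: δ = [4.147e-07, 2.074e-06, 6.221e-07]  ψ = [2, 2, 2]  (obs o_5=0)
backtrack: best end state = 1; path = [1, 2, 0, 1, 2, 1]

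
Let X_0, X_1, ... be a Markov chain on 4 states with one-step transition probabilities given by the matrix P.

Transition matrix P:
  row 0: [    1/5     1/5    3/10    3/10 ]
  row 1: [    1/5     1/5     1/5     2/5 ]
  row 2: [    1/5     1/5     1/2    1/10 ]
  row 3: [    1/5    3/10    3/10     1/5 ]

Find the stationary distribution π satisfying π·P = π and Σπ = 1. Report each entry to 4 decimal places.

Balance equations π_j = Σ_i π_i·P[i][j]:
  π_0 = 1/5·π_0 + 1/5·π_1 + 1/5·π_2 + 1/5·π_3
  π_1 = 1/5·π_0 + 1/5·π_1 + 1/5·π_2 + 3/10·π_3
  π_2 = 3/10·π_0 + 1/5·π_1 + 1/2·π_2 + 3/10·π_3
  normalize: π_0 + π_1 + π_2 + π_3 = 1
Solving the linear system gives exactly π = [1/5, 97/435, 151/435, 20/87].

π = [0.2000, 0.2230, 0.3471, 0.2299]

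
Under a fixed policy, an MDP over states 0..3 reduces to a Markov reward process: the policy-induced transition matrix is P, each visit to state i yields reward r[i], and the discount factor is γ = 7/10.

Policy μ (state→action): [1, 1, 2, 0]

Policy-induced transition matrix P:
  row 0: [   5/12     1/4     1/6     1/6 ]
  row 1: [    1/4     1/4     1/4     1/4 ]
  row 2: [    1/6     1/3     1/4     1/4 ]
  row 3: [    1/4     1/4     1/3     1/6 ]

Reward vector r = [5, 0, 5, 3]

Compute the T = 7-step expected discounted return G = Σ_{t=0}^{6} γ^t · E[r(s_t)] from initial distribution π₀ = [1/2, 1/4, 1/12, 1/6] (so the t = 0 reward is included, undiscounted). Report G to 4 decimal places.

G = 10.1416

t=0: π = [0.5000, 0.2500, 0.0833, 0.1667], E[r] = 3.4167, γ^t·E[r] = 3.416667, running G = 3.416667
t=1: π = [0.3264, 0.2569, 0.2222, 0.1944], E[r] = 3.3264, γ^t·E[r] = 2.328472, running G = 5.745139
t=2: π = [0.2859, 0.2685, 0.2390, 0.2066], E[r] = 3.2442, γ^t·E[r] = 1.589664, running G = 7.334803
t=3: π = [0.2777, 0.2699, 0.2434, 0.2090], E[r] = 3.2325, γ^t·E[r] = 1.108746, running G = 8.443549
t=4: π = [0.2760, 0.2703, 0.2443, 0.2094], E[r] = 3.2297, γ^t·E[r] = 0.775451, running G = 9.219000
t=5: π = [0.2756, 0.2704, 0.2445, 0.2095], E[r] = 3.2291, γ^t·E[r] = 0.542720, running G = 9.761720
t=6: π = [0.2756, 0.2704, 0.2445, 0.2096], E[r] = 3.2290, γ^t·E[r] = 0.379890, running G = 10.141610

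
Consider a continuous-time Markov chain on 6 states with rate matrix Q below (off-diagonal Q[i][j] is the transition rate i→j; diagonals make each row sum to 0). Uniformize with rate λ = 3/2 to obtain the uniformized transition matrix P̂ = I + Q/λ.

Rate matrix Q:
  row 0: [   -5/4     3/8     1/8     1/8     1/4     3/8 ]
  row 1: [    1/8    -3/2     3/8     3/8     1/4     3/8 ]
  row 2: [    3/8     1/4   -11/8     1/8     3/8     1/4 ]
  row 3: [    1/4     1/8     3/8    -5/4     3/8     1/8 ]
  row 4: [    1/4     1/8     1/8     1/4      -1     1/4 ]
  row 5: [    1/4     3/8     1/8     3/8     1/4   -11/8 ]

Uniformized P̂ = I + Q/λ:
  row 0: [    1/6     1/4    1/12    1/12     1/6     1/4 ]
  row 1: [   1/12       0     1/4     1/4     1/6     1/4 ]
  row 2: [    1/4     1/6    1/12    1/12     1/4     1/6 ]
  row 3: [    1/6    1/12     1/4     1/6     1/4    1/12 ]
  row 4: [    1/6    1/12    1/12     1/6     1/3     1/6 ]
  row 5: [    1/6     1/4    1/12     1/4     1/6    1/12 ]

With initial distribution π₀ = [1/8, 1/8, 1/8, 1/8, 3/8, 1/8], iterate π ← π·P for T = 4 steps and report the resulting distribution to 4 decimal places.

π = [0.1664, 0.1382, 0.1341, 0.1668, 0.2302, 0.1644]

t=0: π = [0.1250, 0.1250, 0.1250, 0.1250, 0.3750, 0.1250]
t=1: π = [0.1667, 0.1250, 0.1250, 0.1667, 0.2500, 0.1667]
t=2: π = [0.1667, 0.1389, 0.1319, 0.1667, 0.2326, 0.1632]
t=3: π = [0.1661, 0.1377, 0.1343, 0.1670, 0.2303, 0.1646]
t=4: π = [0.1664, 0.1382, 0.1341, 0.1668, 0.2302, 0.1644]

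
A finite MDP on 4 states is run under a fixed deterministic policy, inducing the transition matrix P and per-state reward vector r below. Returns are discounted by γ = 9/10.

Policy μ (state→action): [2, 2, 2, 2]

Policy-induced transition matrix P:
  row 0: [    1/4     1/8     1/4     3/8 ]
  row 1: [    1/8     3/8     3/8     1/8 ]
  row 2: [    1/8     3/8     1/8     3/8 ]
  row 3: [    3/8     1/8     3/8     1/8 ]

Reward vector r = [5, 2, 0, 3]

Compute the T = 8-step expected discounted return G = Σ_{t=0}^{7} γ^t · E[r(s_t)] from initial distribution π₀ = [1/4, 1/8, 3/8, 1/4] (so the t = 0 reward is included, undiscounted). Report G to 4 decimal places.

t=0: π = [0.2500, 0.1250, 0.3750, 0.2500], E[r] = 2.2500, γ^t·E[r] = 2.250000, running G = 2.250000
t=1: π = [0.2188, 0.2500, 0.2500, 0.2813], E[r] = 2.4375, γ^t·E[r] = 2.193750, running G = 4.443750
t=2: π = [0.2227, 0.2500, 0.2852, 0.2422], E[r] = 2.3398, γ^t·E[r] = 1.895273, running G = 6.339023
t=3: π = [0.2134, 0.2588, 0.2759, 0.2520], E[r] = 2.3403, γ^t·E[r] = 1.706102, running G = 8.045125
t=4: π = [0.2147, 0.2587, 0.2794, 0.2473], E[r] = 2.3326, γ^t·E[r] = 1.530406, running G = 9.575532
t=5: π = [0.2137, 0.2595, 0.2783, 0.2485], E[r] = 2.3328, γ^t·E[r] = 1.377514, running G = 10.953046
t=6: π = [0.2138, 0.2595, 0.2787, 0.2480], E[r] = 2.3321, γ^t·E[r] = 1.239362, running G = 12.192408
t=7: π = [0.2137, 0.2595, 0.2786, 0.2481], E[r] = 2.3321, γ^t·E[r] = 1.115453, running G = 13.307861

G = 13.3079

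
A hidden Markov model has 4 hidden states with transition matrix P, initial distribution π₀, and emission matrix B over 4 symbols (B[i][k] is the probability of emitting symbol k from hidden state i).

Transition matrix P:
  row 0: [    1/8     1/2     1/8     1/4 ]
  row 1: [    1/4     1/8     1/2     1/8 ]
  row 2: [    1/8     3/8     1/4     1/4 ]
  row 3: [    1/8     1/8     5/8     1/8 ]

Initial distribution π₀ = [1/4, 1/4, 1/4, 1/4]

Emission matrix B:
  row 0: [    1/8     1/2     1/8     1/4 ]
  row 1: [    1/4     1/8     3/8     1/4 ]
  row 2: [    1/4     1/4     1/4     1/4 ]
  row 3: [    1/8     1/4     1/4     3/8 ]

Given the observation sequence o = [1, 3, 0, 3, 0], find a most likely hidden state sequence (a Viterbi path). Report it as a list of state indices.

t=0: δ = [1.250e-01, 3.125e-02, 6.250e-02, 6.250e-02]  (obs o_0=1)
t=1: δ = [3.906e-03, 1.562e-02, 9.766e-03, 1.172e-02]  ψ = [0, 0, 3, 0]  (obs o_1=3)
t=2: δ = [4.883e-04, 9.155e-04, 1.953e-03, 3.052e-04]  ψ = [1, 2, 1, 2]  (obs o_2=0)
t=3: δ = [6.104e-05, 1.831e-04, 1.221e-04, 1.831e-04]  ψ = [2, 2, 2, 2]  (obs o_3=3)
t=4: δ = [5.722e-06, 1.144e-05, 2.861e-05, 3.815e-06]  ψ = [1, 2, 3, 2]  (obs o_4=0)
backtrack: best end state = 2; path = [0, 1, 2, 3, 2]

path = [0, 1, 2, 3, 2]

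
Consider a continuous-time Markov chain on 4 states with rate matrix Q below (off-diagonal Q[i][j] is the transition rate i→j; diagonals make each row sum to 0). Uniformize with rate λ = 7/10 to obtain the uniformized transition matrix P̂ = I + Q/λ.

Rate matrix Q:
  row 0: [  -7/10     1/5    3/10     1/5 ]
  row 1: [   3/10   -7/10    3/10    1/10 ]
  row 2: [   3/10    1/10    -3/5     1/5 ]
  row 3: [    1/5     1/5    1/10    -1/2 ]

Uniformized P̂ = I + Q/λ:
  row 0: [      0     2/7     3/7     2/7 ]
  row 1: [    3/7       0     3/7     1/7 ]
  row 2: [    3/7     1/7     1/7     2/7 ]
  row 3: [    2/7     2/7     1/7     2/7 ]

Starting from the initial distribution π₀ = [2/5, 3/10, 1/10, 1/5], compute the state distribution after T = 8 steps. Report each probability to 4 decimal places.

π = [0.2743, 0.1915, 0.2759, 0.2583]

t=0: π = [0.4000, 0.3000, 0.1000, 0.2000]
t=1: π = [0.2286, 0.1857, 0.3429, 0.2429]
t=2: π = [0.2959, 0.1837, 0.2612, 0.2592]
t=3: π = [0.2647, 0.1959, 0.2799, 0.2595]
t=4: π = [0.2781, 0.1898, 0.2745, 0.2577]
t=5: π = [0.2726, 0.1923, 0.2765, 0.2586]
t=6: π = [0.2748, 0.1913, 0.2757, 0.2582]
t=7: π = [0.2739, 0.1917, 0.2760, 0.2584]
t=8: π = [0.2743, 0.1915, 0.2759, 0.2583]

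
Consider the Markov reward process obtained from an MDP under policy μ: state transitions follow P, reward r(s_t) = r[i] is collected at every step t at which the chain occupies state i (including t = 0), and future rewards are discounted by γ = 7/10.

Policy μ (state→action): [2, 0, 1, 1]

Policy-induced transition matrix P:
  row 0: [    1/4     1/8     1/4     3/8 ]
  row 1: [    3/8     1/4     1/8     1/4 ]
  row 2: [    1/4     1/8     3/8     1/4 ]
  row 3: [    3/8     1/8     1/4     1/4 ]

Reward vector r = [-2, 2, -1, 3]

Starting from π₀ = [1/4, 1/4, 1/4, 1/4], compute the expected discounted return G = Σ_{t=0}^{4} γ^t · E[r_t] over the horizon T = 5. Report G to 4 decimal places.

t=0: π = [0.2500, 0.2500, 0.2500, 0.2500], E[r] = 0.5000, γ^t·E[r] = 0.500000, running G = 0.500000
t=1: π = [0.3125, 0.1563, 0.2500, 0.2813], E[r] = 0.2813, γ^t·E[r] = 0.196875, running G = 0.696875
t=2: π = [0.3047, 0.1445, 0.2617, 0.2891], E[r] = 0.2852, γ^t·E[r] = 0.139727, running G = 0.836602
t=3: π = [0.3042, 0.1431, 0.2646, 0.2881], E[r] = 0.2773, γ^t·E[r] = 0.095129, running G = 0.931730
t=4: π = [0.3039, 0.1429, 0.2652, 0.2880], E[r] = 0.2769, γ^t·E[r] = 0.066473, running G = 0.998203

G = 0.9982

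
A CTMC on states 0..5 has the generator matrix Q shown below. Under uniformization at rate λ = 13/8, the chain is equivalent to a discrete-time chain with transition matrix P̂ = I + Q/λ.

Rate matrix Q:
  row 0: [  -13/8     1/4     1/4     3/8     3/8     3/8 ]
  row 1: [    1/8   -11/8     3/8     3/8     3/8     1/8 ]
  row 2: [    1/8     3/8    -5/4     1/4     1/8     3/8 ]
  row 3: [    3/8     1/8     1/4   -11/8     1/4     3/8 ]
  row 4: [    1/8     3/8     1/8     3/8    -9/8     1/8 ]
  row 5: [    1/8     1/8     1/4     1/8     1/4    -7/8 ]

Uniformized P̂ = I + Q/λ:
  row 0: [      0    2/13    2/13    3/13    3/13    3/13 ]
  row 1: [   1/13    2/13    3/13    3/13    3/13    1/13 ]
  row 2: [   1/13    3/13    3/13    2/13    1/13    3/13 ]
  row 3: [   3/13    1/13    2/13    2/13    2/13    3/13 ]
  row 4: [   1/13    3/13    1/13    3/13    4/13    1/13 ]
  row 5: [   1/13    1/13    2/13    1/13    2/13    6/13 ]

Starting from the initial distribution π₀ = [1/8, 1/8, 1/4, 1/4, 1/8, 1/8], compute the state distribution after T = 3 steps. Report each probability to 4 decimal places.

π = [0.0958, 0.1501, 0.1637, 0.1693, 0.1888, 0.2323]

t=0: π = [0.1250, 0.1250, 0.2500, 0.2500, 0.1250, 0.1250]
t=1: π = [0.1058, 0.1538, 0.1731, 0.1731, 0.1731, 0.2212]
t=2: π = [0.0954, 0.1501, 0.1657, 0.1701, 0.1871, 0.2315]
t=3: π = [0.0958, 0.1501, 0.1637, 0.1693, 0.1888, 0.2323]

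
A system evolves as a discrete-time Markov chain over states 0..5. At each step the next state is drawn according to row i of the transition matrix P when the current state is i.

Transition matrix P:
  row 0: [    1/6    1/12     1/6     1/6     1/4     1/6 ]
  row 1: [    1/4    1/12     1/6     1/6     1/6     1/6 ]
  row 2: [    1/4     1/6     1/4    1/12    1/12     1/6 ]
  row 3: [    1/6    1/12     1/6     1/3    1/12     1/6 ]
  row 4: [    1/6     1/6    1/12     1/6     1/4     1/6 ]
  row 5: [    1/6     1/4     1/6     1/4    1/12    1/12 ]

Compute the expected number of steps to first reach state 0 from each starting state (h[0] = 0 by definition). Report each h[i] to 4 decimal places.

First-step conditioning: h[0] = 0; for i ≠ 0, h[i] = 1 + Σ_k P[i][k]·h[k].
  h[1] = 1 + 1/12·h[1] + 1/6·h[2] + 1/6·h[3] + 1/6·h[4] + 1/6·h[5]
  h[2] = 1 + 1/6·h[1] + 1/4·h[2] + 1/12·h[3] + 1/12·h[4] + 1/6·h[5]
  h[3] = 1 + 1/12·h[1] + 1/6·h[2] + 1/3·h[3] + 1/12·h[4] + 1/6·h[5]
  h[4] = 1 + 1/6·h[1] + 1/12·h[2] + 1/6·h[3] + 1/4·h[4] + 1/6·h[5]
  h[5] = 1 + 1/4·h[1] + 1/6·h[2] + 1/4·h[3] + 1/12·h[4] + 1/12·h[5]
Solving the 5×5 linear system over states ≠ 0 gives exactly h = [0, 187356/39241, 184236/39241, 204360/39241, 204672/39241, 201744/39241] (h[0] = 0 is the target).

h = [0.0000, 4.7745, 4.6950, 5.2078, 5.2158, 5.1412]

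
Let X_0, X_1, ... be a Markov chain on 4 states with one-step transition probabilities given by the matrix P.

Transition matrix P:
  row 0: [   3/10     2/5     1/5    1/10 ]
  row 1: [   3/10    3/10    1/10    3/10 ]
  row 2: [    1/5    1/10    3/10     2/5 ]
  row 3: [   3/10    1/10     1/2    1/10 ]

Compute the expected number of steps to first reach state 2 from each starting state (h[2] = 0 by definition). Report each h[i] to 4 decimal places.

First-step conditioning: h[2] = 0; for i ≠ 2, h[i] = 1 + Σ_k P[i][k]·h[k].
  h[0] = 1 + 3/10·h[0] + 2/5·h[1] + 1/10·h[3]
  h[1] = 1 + 3/10·h[0] + 3/10·h[1] + 3/10·h[3]
  h[3] = 1 + 3/10·h[0] + 1/10·h[1] + 1/10·h[3]
Solving the 3×3 linear system over states ≠ 2 gives exactly h = [290/63, 100/21, 0, 200/63] (h[2] = 0 is the target).

h = [4.6032, 4.7619, 0.0000, 3.1746]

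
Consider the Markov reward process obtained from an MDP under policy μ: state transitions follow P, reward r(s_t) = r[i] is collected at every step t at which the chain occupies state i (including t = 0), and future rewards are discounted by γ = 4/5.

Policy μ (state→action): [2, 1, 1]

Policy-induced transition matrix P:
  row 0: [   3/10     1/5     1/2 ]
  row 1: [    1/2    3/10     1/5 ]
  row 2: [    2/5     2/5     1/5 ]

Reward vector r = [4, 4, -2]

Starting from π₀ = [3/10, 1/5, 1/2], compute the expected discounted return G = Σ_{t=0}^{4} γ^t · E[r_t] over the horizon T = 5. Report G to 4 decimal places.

t=0: π = [0.3000, 0.2000, 0.5000], E[r] = 1.0000, γ^t·E[r] = 1.000000, running G = 1.000000
t=1: π = [0.3900, 0.3200, 0.2900], E[r] = 2.2600, γ^t·E[r] = 1.808000, running G = 2.808000
t=2: π = [0.3930, 0.2900, 0.3170], E[r] = 2.0980, γ^t·E[r] = 1.342720, running G = 4.150720
t=3: π = [0.3897, 0.2924, 0.3179], E[r] = 2.0926, γ^t·E[r] = 1.071411, running G = 5.222131
t=4: π = [0.3903, 0.2928, 0.3169], E[r] = 2.0985, γ^t·E[r] = 0.859562, running G = 6.081693

G = 6.0817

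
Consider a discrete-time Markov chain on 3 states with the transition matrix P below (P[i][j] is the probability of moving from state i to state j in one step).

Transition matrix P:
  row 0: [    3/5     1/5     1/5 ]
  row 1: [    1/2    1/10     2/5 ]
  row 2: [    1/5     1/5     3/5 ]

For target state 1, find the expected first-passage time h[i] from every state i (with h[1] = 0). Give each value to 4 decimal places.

First-step conditioning: h[1] = 0; for i ≠ 1, h[i] = 1 + Σ_k P[i][k]·h[k].
  h[0] = 1 + 3/5·h[0] + 1/5·h[2]
  h[2] = 1 + 1/5·h[0] + 3/5·h[2]
Solving the 2×2 linear system over states ≠ 1 gives exactly h = [5, 0, 5] (h[1] = 0 is the target).

h = [5.0000, 0.0000, 5.0000]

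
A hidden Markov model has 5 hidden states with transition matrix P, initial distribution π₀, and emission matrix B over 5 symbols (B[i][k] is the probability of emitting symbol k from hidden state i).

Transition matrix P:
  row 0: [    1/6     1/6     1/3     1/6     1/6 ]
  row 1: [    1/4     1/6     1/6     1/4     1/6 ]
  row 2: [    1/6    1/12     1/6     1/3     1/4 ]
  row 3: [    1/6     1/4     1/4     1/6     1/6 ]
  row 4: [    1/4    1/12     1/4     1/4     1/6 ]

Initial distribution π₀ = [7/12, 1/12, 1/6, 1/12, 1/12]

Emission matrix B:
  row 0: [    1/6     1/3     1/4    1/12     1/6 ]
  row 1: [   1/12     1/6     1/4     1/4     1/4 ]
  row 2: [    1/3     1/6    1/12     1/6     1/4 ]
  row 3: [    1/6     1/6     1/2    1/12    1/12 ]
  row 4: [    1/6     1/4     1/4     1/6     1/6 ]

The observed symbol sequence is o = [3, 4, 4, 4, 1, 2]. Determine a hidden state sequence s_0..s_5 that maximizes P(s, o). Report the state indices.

path = [0, 2, 4, 2, 4, 3]

t=0: δ = [4.861e-02, 2.083e-02, 2.778e-02, 6.944e-03, 1.389e-02]  (obs o_0=3)
t=1: δ = [1.350e-03, 2.025e-03, 4.051e-03, 7.716e-04, 1.350e-03]  ψ = [0, 0, 0, 2, 0]  (obs o_1=4)
t=2: δ = [1.125e-04, 8.439e-05, 1.688e-04, 1.125e-04, 1.688e-04]  ψ = [2, 1, 2, 2, 2]  (obs o_2=4)
t=3: δ = [7.033e-06, 7.033e-06, 1.055e-05, 4.689e-06, 7.033e-06]  ψ = [4, 3, 4, 2, 2]  (obs o_3=4)
t=4: δ = [5.861e-07, 1.954e-07, 3.907e-07, 5.861e-07, 6.593e-07]  ψ = [1, 0, 0, 2, 2]  (obs o_4=1)
t=5: δ = [4.121e-08, 3.663e-08, 1.628e-08, 8.242e-08, 2.747e-08]  ψ = [4, 3, 0, 4, 4]  (obs o_5=2)
backtrack: best end state = 3; path = [0, 2, 4, 2, 4, 3]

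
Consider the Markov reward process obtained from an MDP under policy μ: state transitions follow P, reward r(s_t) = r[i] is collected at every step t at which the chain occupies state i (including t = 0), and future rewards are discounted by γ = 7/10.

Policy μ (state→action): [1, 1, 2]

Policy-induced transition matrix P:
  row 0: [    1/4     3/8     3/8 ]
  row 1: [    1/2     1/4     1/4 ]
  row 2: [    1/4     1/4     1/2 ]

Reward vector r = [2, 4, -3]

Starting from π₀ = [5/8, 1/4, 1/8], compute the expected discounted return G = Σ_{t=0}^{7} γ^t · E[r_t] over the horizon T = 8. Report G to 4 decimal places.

t=0: π = [0.6250, 0.2500, 0.1250], E[r] = 1.8750, γ^t·E[r] = 1.875000, running G = 1.875000
t=1: π = [0.3125, 0.3281, 0.3594], E[r] = 0.8594, γ^t·E[r] = 0.601563, running G = 2.476563
t=2: π = [0.3320, 0.2891, 0.3789], E[r] = 0.6836, γ^t·E[r] = 0.334961, running G = 2.811523
t=3: π = [0.3223, 0.2915, 0.3862], E[r] = 0.6519, γ^t·E[r] = 0.223586, running G = 3.035110
t=4: π = [0.3229, 0.2903, 0.3868], E[r] = 0.6464, γ^t·E[r] = 0.155192, running G = 3.190301
t=5: π = [0.3226, 0.2904, 0.3871], E[r] = 0.6454, γ^t·E[r] = 0.108467, running G = 3.298769
t=6: π = [0.3226, 0.2903, 0.3871], E[r] = 0.6452, γ^t·E[r] = 0.075907, running G = 3.374676
t=7: π = [0.3226, 0.2903, 0.3871], E[r] = 0.6452, γ^t·E[r] = 0.053132, running G = 3.427808

G = 3.4278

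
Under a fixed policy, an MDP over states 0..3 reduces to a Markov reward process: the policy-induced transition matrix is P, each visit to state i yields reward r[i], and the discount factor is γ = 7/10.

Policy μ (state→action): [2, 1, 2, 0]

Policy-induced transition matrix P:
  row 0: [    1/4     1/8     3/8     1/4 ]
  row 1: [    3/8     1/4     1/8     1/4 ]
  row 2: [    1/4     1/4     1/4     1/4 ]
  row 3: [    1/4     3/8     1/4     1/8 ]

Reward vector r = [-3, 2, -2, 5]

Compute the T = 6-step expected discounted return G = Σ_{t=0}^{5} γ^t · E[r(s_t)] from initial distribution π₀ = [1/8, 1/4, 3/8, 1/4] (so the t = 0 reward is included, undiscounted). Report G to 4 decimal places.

t=0: π = [0.1250, 0.2500, 0.3750, 0.2500], E[r] = 0.6250, γ^t·E[r] = 0.625000, running G = 0.625000
t=1: π = [0.2813, 0.2656, 0.2344, 0.2188], E[r] = 0.3125, γ^t·E[r] = 0.218750, running G = 0.843750
t=2: π = [0.2832, 0.2422, 0.2520, 0.2227], E[r] = 0.2441, γ^t·E[r] = 0.119629, running G = 0.963379
t=3: π = [0.2803, 0.2424, 0.2551, 0.2222], E[r] = 0.2446, γ^t·E[r] = 0.083908, running G = 1.047287
t=4: π = [0.2803, 0.2427, 0.2547, 0.2222], E[r] = 0.2462, γ^t·E[r] = 0.059124, running G = 1.106410
t=5: π = [0.2803, 0.2427, 0.2547, 0.2222], E[r] = 0.2462, γ^t·E[r] = 0.041374, running G = 1.147784

G = 1.1478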